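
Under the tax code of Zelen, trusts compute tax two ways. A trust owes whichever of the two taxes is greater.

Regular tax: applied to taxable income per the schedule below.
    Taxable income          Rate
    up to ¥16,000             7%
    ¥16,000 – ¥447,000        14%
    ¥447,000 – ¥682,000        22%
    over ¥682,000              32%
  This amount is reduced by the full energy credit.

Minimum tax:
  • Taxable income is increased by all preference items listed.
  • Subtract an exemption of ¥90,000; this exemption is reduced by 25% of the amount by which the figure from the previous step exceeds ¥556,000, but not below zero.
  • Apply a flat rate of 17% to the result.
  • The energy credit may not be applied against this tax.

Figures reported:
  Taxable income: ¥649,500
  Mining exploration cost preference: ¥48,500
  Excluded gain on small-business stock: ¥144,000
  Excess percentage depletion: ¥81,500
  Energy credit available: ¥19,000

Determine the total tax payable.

Regular tax:
  ¥16,000 × 7% = ¥1,120
  ¥431,000 × 14% = ¥60,340
  ¥202,500 × 22% = ¥44,550
  → ¥106,010
  Less energy credit ¥19,000 → ¥87,010

Minimum tax:
  Adjusted income: ¥649,500 + ¥48,500 + ¥144,000 + ¥81,500 = ¥923,500
  Exemption: 25% × (¥923,500 − ¥556,000) = ¥91,875 ≥ ¥90,000, so the exemption is fully phased out
  Base: ¥923,500 − ¥0 = ¥923,500
  ¥923,500 × 17% = ¥156,995

¥156,995 > ¥87,010, so the minimum tax is the binding amount.

¥156,995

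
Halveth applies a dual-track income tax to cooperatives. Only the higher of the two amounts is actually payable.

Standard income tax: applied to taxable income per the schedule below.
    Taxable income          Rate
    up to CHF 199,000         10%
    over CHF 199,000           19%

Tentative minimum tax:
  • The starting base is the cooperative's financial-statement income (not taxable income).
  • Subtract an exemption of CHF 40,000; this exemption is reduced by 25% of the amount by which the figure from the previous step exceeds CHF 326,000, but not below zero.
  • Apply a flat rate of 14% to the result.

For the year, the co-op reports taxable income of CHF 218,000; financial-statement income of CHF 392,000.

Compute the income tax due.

CHF 51,590

Standard income tax:
  CHF 199,000 × 10% = CHF 19,900
  CHF 19,000 × 19% = CHF 3,610
  → CHF 23,510

Tentative minimum tax:
  Base (financial-statement income): CHF 392,000
  Exemption: CHF 40,000 − 25% × (CHF 392,000 − CHF 326,000) = CHF 40,000 − CHF 16,500 = CHF 23,500
  Base: CHF 392,000 − CHF 23,500 = CHF 368,500
  CHF 368,500 × 14% = CHF 51,590

CHF 51,590 > CHF 23,510, so the tentative minimum tax is the binding amount.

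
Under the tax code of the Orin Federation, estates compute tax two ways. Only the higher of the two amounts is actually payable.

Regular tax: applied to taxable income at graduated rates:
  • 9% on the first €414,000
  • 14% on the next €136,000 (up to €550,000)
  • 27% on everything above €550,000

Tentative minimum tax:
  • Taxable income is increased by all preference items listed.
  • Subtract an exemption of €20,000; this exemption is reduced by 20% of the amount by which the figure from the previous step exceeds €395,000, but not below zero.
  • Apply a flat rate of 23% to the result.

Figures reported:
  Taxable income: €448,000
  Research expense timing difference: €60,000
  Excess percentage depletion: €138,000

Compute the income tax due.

€148,580

Regular tax:
  €414,000 × 9% = €37,260
  €34,000 × 14% = €4,760
  → €42,020

Tentative minimum tax:
  Adjusted income: €448,000 + €60,000 + €138,000 = €646,000
  Exemption: 20% × (€646,000 − €395,000) = €50,200 ≥ €20,000, so the exemption is fully phased out
  Base: €646,000 − €0 = €646,000
  €646,000 × 23% = €148,580

€148,580 > €42,020, so the tentative minimum tax is the binding amount.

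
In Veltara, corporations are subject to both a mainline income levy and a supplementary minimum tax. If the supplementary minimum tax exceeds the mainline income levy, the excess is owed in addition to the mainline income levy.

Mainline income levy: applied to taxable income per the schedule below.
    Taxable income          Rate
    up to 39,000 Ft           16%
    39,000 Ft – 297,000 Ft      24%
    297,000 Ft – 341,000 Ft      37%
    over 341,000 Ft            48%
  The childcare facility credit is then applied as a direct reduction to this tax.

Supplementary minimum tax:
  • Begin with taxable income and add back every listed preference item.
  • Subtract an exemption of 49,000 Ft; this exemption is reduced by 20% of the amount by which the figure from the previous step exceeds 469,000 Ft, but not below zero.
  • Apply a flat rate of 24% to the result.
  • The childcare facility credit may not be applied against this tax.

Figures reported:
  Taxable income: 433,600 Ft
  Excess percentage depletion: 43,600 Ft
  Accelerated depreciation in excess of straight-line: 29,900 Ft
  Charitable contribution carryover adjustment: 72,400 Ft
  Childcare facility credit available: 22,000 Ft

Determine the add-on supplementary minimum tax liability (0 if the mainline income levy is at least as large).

Mainline income levy:
  39,000 Ft × 16% = 6,240 Ft
  258,000 Ft × 24% = 61,920 Ft
  44,000 Ft × 37% = 16,280 Ft
  92,600 Ft × 48% = 44,448 Ft
  → 128,888 Ft
  Less childcare facility credit 22,000 Ft → 106,888 Ft

Supplementary minimum tax:
  Adjusted income: 433,600 Ft + 43,600 Ft + 29,900 Ft + 72,400 Ft = 579,500 Ft
  Exemption: 49,000 Ft − 20% × (579,500 Ft − 469,000 Ft) = 49,000 Ft − 22,100 Ft = 26,900 Ft
  Base: 579,500 Ft − 26,900 Ft = 552,600 Ft
  552,600 Ft × 24% = 132,624 Ft

Excess of supplementary minimum tax over mainline income levy: 132,624 Ft − 106,888 Ft = 25,736 Ft.

25,736 Ft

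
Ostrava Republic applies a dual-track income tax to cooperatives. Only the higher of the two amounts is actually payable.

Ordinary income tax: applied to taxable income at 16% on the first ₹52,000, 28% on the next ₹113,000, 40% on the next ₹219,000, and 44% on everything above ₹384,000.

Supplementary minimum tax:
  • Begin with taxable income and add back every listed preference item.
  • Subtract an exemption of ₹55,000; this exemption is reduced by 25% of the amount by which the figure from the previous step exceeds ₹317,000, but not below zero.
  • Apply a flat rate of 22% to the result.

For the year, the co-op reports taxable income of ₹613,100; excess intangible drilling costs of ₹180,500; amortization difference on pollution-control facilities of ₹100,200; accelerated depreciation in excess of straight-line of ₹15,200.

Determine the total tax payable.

₹228,364

Ordinary income tax:
  ₹52,000 × 16% = ₹8,320
  ₹113,000 × 28% = ₹31,640
  ₹219,000 × 40% = ₹87,600
  ₹229,100 × 44% = ₹100,804
  → ₹228,364

Supplementary minimum tax:
  Adjusted income: ₹613,100 + ₹180,500 + ₹100,200 + ₹15,200 = ₹909,000
  Exemption: 25% × (₹909,000 − ₹317,000) = ₹148,000 ≥ ₹55,000, so the exemption is fully phased out
  Base: ₹909,000 − ₹0 = ₹909,000
  ₹909,000 × 22% = ₹199,980

₹228,364 > ₹199,980, so the ordinary income tax governs.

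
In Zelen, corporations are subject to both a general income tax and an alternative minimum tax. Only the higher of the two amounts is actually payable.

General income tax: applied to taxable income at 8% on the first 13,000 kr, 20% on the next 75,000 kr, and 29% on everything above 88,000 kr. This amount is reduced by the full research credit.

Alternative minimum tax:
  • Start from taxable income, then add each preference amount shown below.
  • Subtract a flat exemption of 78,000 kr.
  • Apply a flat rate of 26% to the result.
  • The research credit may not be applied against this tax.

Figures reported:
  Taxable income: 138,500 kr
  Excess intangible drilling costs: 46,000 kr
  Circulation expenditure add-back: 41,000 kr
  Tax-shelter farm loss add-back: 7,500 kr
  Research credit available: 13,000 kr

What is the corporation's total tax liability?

40,300 kr

General income tax:
  13,000 kr × 8% = 1,040 kr
  75,000 kr × 20% = 15,000 kr
  50,500 kr × 29% = 14,645 kr
  → 30,685 kr
  Less research credit 13,000 kr → 17,685 kr

Alternative minimum tax:
  Adjusted income: 138,500 kr + 46,000 kr + 41,000 kr + 7,500 kr = 233,000 kr
  Less exemption 78,000 kr → base 155,000 kr
  155,000 kr × 26% = 40,300 kr

40,300 kr > 17,685 kr, so the alternative minimum tax is the binding amount.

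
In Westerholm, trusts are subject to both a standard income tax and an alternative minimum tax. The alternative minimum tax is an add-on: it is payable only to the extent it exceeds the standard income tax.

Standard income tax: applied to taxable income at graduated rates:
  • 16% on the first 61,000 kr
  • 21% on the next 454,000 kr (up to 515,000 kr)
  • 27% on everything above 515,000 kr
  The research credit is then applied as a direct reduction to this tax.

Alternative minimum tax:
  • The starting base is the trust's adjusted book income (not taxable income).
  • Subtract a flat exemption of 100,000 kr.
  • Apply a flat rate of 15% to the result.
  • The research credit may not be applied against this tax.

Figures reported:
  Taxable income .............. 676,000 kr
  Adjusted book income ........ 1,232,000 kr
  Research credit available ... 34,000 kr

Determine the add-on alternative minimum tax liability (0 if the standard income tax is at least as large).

55,230 kr

Alternative minimum tax:
  Base (adjusted book income): 1,232,000 kr
  Less exemption 100,000 kr → base 1,132,000 kr
  1,132,000 kr × 15% = 169,800 kr

Standard income tax:
  61,000 kr × 16% = 9,760 kr
  454,000 kr × 21% = 95,340 kr
  161,000 kr × 27% = 43,470 kr
  → 148,570 kr
  Less research credit 34,000 kr → 114,570 kr

Excess of alternative minimum tax over standard income tax: 169,800 kr − 114,570 kr = 55,230 kr.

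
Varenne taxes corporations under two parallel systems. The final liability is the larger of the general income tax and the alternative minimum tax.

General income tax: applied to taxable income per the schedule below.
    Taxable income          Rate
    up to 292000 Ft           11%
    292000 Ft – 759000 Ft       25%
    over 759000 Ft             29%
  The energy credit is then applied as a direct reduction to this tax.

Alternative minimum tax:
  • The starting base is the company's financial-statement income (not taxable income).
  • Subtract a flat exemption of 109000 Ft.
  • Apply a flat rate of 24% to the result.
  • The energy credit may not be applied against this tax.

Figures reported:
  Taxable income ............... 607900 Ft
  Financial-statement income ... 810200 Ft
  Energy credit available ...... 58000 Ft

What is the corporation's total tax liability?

168288 Ft

Alternative minimum tax:
  Base (financial-statement income): 810200 Ft
  Less exemption 109000 Ft → base 701200 Ft
  701200 Ft × 24% = 168288 Ft

General income tax:
  292000 Ft × 11% = 32120 Ft
  315900 Ft × 25% = 78975 Ft
  → 111095 Ft
  Less energy credit 58000 Ft → 53095 Ft

168288 Ft > 53095 Ft, so the alternative minimum tax is the binding amount.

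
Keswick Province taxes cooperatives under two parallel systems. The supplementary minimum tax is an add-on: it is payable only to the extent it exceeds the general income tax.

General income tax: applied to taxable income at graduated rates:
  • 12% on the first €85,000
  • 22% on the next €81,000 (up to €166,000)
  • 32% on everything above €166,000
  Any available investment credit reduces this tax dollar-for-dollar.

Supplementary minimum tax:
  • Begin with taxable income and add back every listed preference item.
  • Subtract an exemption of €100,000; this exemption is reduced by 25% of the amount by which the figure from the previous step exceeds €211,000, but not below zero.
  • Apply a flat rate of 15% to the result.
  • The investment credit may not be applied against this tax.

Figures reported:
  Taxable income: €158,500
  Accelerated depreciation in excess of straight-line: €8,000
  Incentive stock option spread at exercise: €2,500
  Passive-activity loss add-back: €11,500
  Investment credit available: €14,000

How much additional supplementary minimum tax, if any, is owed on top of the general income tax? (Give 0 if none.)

€0

General income tax:
  €85,000 × 12% = €10,200
  €73,500 × 22% = €16,170
  → €26,370
  Less investment credit €14,000 → €12,370

Supplementary minimum tax:
  Adjusted income: €158,500 + €8,000 + €2,500 + €11,500 = €180,500
  Exemption: €180,500 ≤ €211,000, so full €100,000 applies
  Base: €180,500 − €100,000 = €80,500
  €80,500 × 15% = €12,075

€12,075 ≤ €12,370, so no add-on is due.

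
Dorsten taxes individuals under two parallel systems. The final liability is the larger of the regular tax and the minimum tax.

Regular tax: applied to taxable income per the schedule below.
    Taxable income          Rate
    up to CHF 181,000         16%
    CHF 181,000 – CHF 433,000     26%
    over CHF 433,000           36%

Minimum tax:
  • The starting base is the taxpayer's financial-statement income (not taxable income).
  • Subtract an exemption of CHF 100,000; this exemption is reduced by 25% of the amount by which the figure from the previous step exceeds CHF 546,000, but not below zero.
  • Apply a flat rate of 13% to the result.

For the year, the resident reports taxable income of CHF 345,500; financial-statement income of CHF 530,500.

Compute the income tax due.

Minimum tax:
  Base (financial-statement income): CHF 530,500
  Exemption: CHF 530,500 ≤ CHF 546,000, so full CHF 100,000 applies
  Base: CHF 530,500 − CHF 100,000 = CHF 430,500
  CHF 430,500 × 13% = CHF 55,965

Regular tax:
  CHF 181,000 × 16% = CHF 28,960
  CHF 164,500 × 26% = CHF 42,770
  → CHF 71,730

CHF 71,730 > CHF 55,965, so the regular tax governs.

CHF 71,730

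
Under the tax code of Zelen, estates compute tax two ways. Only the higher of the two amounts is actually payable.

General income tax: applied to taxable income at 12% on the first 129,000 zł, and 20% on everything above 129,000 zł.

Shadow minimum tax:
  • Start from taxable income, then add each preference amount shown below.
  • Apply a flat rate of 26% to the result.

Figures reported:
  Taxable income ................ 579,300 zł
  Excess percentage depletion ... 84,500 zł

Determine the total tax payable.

General income tax:
  129,000 zł × 12% = 15,480 zł
  450,300 zł × 20% = 90,060 zł
  → 105,540 zł

Shadow minimum tax:
  Adjusted income: 579,300 zł + 84,500 zł = 663,800 zł
  663,800 zł × 26% = 172,588 zł

172,588 zł > 105,540 zł, so the shadow minimum tax is the binding amount.

172,588 zł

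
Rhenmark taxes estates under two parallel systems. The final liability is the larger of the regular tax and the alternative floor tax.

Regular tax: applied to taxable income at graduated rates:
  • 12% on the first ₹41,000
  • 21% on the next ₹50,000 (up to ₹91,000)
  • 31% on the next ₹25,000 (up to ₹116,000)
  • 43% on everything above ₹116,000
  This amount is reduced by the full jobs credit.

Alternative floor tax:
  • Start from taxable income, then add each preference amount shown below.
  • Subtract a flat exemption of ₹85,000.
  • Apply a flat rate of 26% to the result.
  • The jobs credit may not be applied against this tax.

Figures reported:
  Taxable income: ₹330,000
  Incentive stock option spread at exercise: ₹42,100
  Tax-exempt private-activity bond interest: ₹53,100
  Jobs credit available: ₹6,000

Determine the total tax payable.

₹109,190

Alternative floor tax:
  Adjusted income: ₹330,000 + ₹42,100 + ₹53,100 = ₹425,200
  Less exemption ₹85,000 → base ₹340,200
  ₹340,200 × 26% = ₹88,452

Regular tax:
  ₹41,000 × 12% = ₹4,920
  ₹50,000 × 21% = ₹10,500
  ₹25,000 × 31% = ₹7,750
  ₹214,000 × 43% = ₹92,020
  → ₹115,190
  Less jobs credit ₹6,000 → ₹109,190

₹109,190 > ₹88,452, so the regular tax governs.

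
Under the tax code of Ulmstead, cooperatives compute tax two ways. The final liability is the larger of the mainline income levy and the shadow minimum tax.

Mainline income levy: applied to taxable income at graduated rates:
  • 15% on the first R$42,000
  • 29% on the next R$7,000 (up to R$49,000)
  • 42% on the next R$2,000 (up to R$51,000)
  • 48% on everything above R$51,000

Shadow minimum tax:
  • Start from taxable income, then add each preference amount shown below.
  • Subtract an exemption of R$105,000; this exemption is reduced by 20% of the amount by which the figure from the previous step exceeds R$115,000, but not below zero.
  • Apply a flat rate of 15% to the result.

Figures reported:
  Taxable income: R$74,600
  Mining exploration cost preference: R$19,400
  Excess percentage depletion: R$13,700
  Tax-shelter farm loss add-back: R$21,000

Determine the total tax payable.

Mainline income levy:
  R$42,000 × 15% = R$6,300
  R$7,000 × 29% = R$2,030
  R$2,000 × 42% = R$840
  R$23,600 × 48% = R$11,328
  → R$20,498

Shadow minimum tax:
  Adjusted income: R$74,600 + R$19,400 + R$13,700 + R$21,000 = R$128,700
  Exemption: R$105,000 − 20% × (R$128,700 − R$115,000) = R$105,000 − R$2,740 = R$102,260
  Base: R$128,700 − R$102,260 = R$26,440
  R$26,440 × 15% = R$3,966

R$20,498 > R$3,966, so the mainline income levy governs.

R$20,498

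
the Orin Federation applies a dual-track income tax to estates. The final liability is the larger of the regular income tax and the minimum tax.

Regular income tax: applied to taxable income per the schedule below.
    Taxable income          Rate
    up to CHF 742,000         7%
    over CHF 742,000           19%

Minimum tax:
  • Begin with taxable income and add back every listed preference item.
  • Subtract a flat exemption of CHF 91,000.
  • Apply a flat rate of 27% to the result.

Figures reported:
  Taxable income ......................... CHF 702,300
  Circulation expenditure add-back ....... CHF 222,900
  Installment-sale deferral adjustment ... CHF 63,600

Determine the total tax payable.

CHF 242,406

Regular income tax:
  CHF 702,300 × 7% = CHF 49,161

Minimum tax:
  Adjusted income: CHF 702,300 + CHF 222,900 + CHF 63,600 = CHF 988,800
  Less exemption CHF 91,000 → base CHF 897,800
  CHF 897,800 × 27% = CHF 242,406

CHF 242,406 > CHF 49,161, so the minimum tax is the binding amount.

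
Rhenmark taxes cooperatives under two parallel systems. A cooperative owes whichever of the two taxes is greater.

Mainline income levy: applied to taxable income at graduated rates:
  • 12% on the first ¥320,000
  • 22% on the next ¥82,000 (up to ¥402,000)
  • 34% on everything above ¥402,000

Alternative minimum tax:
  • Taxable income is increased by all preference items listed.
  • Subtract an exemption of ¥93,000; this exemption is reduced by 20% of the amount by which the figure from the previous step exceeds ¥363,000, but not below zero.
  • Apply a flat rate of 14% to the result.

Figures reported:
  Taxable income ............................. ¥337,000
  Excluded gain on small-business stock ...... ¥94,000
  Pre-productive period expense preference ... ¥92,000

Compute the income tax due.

Alternative minimum tax:
  Adjusted income: ¥337,000 + ¥94,000 + ¥92,000 = ¥523,000
  Exemption: ¥93,000 − 20% × (¥523,000 − ¥363,000) = ¥93,000 − ¥32,000 = ¥61,000
  Base: ¥523,000 − ¥61,000 = ¥462,000
  ¥462,000 × 14% = ¥64,680

Mainline income levy:
  ¥320,000 × 12% = ¥38,400
  ¥17,000 × 22% = ¥3,740
  → ¥42,140

¥64,680 > ¥42,140, so the alternative minimum tax is the binding amount.

¥64,680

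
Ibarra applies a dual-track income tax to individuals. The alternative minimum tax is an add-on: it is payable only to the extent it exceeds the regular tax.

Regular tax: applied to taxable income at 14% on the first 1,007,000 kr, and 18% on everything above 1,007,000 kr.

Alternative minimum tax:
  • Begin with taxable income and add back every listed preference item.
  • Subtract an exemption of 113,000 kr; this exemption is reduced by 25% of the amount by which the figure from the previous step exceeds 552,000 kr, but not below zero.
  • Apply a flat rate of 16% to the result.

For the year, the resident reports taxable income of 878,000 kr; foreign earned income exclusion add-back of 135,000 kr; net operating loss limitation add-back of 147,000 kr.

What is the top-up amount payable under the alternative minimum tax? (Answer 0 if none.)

62,680 kr

Regular tax:
  878,000 kr × 14% = 122,920 kr

Alternative minimum tax:
  Adjusted income: 878,000 kr + 135,000 kr + 147,000 kr = 1,160,000 kr
  Exemption: 25% × (1,160,000 kr − 552,000 kr) = 152,000 kr ≥ 113,000 kr, so the exemption is fully phased out
  Base: 1,160,000 kr − 0 kr = 1,160,000 kr
  1,160,000 kr × 16% = 185,600 kr

Excess of alternative minimum tax over regular tax: 185,600 kr − 122,920 kr = 62,680 kr.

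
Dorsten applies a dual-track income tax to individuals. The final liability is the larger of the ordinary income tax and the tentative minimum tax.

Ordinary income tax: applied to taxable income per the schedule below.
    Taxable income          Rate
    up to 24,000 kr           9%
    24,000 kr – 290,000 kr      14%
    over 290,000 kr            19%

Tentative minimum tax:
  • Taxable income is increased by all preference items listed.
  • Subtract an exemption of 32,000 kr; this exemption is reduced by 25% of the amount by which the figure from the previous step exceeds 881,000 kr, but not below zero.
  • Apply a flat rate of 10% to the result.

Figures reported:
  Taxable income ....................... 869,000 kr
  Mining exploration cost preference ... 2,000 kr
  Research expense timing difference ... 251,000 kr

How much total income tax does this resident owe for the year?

Ordinary income tax:
  24,000 kr × 9% = 2,160 kr
  266,000 kr × 14% = 37,240 kr
  579,000 kr × 19% = 110,010 kr
  → 149,410 kr

Tentative minimum tax:
  Adjusted income: 869,000 kr + 2,000 kr + 251,000 kr = 1,122,000 kr
  Exemption: 25% × (1,122,000 kr − 881,000 kr) = 60,250 kr ≥ 32,000 kr, so the exemption is fully phased out
  Base: 1,122,000 kr − 0 kr = 1,122,000 kr
  1,122,000 kr × 10% = 112,200 kr

149,410 kr > 112,200 kr, so the ordinary income tax governs.

149,410 kr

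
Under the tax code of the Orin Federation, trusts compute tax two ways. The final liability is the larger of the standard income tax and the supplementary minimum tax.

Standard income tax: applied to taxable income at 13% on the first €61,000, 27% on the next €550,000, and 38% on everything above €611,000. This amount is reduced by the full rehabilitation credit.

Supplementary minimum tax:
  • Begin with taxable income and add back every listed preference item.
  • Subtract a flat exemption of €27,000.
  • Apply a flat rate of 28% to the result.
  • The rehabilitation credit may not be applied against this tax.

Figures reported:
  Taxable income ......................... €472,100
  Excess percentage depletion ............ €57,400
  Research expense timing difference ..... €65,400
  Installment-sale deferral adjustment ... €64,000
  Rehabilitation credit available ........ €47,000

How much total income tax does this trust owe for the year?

Standard income tax:
  €61,000 × 13% = €7,930
  €411,100 × 27% = €110,997
  → €118,927
  Less rehabilitation credit €47,000 → €71,927

Supplementary minimum tax:
  Adjusted income: €472,100 + €57,400 + €65,400 + €64,000 = €658,900
  Less exemption €27,000 → base €631,900
  €631,900 × 28% = €176,932

€176,932 > €71,927, so the supplementary minimum tax is the binding amount.

€176,932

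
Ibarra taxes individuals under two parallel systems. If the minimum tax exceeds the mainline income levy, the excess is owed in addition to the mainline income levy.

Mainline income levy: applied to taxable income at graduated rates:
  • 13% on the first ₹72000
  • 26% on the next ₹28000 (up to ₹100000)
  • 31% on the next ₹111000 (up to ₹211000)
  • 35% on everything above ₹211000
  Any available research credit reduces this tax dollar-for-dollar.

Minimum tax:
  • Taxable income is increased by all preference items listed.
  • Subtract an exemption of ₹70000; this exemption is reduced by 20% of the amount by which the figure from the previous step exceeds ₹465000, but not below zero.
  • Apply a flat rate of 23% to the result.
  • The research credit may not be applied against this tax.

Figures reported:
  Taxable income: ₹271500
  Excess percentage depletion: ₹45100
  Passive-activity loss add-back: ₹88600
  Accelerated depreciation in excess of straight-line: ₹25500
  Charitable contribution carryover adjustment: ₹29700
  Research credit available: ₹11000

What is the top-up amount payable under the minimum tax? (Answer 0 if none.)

₹28567

Minimum tax:
  Adjusted income: ₹271500 + ₹45100 + ₹88600 + ₹25500 + ₹29700 = ₹460400
  Exemption: ₹460400 ≤ ₹465000, so full ₹70000 applies
  Base: ₹460400 − ₹70000 = ₹390400
  ₹390400 × 23% = ₹89792

Mainline income levy:
  ₹72000 × 13% = ₹9360
  ₹28000 × 26% = ₹7280
  ₹111000 × 31% = ₹34410
  ₹60500 × 35% = ₹21175
  → ₹72225
  Less research credit ₹11000 → ₹61225

Excess of minimum tax over mainline income levy: ₹89792 − ₹61225 = ₹28567.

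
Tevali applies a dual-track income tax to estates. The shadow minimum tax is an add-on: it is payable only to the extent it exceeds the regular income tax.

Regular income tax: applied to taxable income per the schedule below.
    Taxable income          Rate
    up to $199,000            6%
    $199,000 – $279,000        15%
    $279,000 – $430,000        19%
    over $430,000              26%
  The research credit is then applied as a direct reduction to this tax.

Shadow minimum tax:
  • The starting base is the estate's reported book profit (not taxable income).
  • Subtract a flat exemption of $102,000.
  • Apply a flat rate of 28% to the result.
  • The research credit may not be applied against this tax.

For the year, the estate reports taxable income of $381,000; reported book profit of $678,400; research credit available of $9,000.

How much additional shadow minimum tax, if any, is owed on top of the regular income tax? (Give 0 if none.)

Shadow minimum tax:
  Base (reported book profit): $678,400
  Less exemption $102,000 → base $576,400
  $576,400 × 28% = $161,392

Regular income tax:
  $199,000 × 6% = $11,940
  $80,000 × 15% = $12,000
  $102,000 × 19% = $19,380
  → $43,320
  Less research credit $9,000 → $34,320

Excess of shadow minimum tax over regular income tax: $161,392 − $34,320 = $127,072.

$127,072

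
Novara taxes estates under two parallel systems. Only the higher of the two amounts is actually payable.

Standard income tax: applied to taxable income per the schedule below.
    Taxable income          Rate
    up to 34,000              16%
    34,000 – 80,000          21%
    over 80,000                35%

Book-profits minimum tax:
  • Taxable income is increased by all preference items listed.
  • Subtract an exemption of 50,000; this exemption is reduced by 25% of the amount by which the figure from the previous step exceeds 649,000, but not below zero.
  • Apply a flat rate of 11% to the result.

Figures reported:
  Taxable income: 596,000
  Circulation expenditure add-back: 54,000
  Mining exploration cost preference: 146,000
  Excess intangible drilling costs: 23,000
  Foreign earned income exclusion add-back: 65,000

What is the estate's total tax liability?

195,700

Standard income tax:
  34,000 × 16% = 5,440
  46,000 × 21% = 9,660
  516,000 × 35% = 180,600
  → 195,700

Book-profits minimum tax:
  Adjusted income: 596,000 + 54,000 + 146,000 + 23,000 + 65,000 = 884,000
  Exemption: 25% × (884,000 − 649,000) = 58,750 ≥ 50,000, so the exemption is fully phased out
  Base: 884,000 − 0 = 884,000
  884,000 × 11% = 97,240

195,700 > 97,240, so the standard income tax governs.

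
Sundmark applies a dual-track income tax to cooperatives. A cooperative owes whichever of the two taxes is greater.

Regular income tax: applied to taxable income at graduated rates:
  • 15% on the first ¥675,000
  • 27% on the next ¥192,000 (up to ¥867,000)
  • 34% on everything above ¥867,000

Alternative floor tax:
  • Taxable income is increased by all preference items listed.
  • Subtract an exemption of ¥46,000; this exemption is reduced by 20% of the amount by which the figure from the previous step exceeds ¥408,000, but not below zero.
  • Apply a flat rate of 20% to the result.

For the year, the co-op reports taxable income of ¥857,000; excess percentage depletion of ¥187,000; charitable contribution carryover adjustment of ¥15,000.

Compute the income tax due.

Alternative floor tax:
  Adjusted income: ¥857,000 + ¥187,000 + ¥15,000 = ¥1,059,000
  Exemption: 20% × (¥1,059,000 − ¥408,000) = ¥130,200 ≥ ¥46,000, so the exemption is fully phased out
  Base: ¥1,059,000 − ¥0 = ¥1,059,000
  ¥1,059,000 × 20% = ¥211,800

Regular income tax:
  ¥675,000 × 15% = ¥101,250
  ¥182,000 × 27% = ¥49,140
  → ¥150,390

¥211,800 > ¥150,390, so the alternative floor tax is the binding amount.

¥211,800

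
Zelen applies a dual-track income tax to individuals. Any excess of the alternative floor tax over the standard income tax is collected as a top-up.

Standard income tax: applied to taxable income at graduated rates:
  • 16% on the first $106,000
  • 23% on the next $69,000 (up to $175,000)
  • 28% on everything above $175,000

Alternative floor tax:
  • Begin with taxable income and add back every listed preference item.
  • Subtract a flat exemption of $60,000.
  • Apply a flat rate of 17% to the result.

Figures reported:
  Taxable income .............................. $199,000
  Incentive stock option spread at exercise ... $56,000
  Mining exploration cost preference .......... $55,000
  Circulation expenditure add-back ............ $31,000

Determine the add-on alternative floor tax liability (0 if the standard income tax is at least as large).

$8,220

Standard income tax:
  $106,000 × 16% = $16,960
  $69,000 × 23% = $15,870
  $24,000 × 28% = $6,720
  → $39,550

Alternative floor tax:
  Adjusted income: $199,000 + $56,000 + $55,000 + $31,000 = $341,000
  Less exemption $60,000 → base $281,000
  $281,000 × 17% = $47,770

Excess of alternative floor tax over standard income tax: $47,770 − $39,550 = $8,220.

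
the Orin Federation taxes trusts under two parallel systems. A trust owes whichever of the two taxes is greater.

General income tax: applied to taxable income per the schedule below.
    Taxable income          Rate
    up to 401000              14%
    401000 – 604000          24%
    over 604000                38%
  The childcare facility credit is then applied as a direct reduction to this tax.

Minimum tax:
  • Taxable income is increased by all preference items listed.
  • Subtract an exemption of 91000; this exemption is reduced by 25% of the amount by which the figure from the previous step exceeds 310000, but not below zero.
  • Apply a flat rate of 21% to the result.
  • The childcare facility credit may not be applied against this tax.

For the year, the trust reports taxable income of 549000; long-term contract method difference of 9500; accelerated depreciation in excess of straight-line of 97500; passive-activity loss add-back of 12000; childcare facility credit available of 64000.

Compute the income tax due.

139965

Minimum tax:
  Adjusted income: 549000 + 9500 + 97500 + 12000 = 668000
  Exemption: 91000 − 25% × (668000 − 310000) = 91000 − 89500 = 1500
  Base: 668000 − 1500 = 666500
  666500 × 21% = 139965

General income tax:
  401000 × 14% = 56140
  148000 × 24% = 35520
  → 91660
  Less childcare facility credit 64000 → 27660

139965 > 27660, so the minimum tax is the binding amount.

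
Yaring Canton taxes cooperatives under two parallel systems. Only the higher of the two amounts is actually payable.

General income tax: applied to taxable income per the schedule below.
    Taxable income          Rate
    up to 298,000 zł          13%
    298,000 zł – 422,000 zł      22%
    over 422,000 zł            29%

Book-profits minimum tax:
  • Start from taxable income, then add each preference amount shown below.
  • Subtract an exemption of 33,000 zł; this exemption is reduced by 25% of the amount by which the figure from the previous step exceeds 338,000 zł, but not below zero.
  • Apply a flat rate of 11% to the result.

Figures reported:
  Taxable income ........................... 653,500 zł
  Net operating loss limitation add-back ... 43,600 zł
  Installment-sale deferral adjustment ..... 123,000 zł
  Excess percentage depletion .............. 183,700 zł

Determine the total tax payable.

133,155 zł

Book-profits minimum tax:
  Adjusted income: 653,500 zł + 43,600 zł + 123,000 zł + 183,700 zł = 1,003,800 zł
  Exemption: 25% × (1,003,800 zł − 338,000 zł) = 166,450 zł ≥ 33,000 zł, so the exemption is fully phased out
  Base: 1,003,800 zł − 0 zł = 1,003,800 zł
  1,003,800 zł × 11% = 110,418 zł

General income tax:
  298,000 zł × 13% = 38,740 zł
  124,000 zł × 22% = 27,280 zł
  231,500 zł × 29% = 67,135 zł
  → 133,155 zł

133,155 zł > 110,418 zł, so the general income tax governs.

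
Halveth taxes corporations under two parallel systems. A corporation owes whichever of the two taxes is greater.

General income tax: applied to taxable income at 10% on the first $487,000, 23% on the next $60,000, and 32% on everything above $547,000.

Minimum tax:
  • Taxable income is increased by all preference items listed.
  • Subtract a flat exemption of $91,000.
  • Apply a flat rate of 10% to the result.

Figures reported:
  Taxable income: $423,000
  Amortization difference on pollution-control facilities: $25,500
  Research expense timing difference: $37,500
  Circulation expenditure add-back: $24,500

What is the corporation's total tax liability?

$42,300

General income tax:
  $423,000 × 10% = $42,300

Minimum tax:
  Adjusted income: $423,000 + $25,500 + $37,500 + $24,500 = $510,500
  Less exemption $91,000 → base $419,500
  $419,500 × 10% = $41,950

$42,300 > $41,950, so the general income tax governs.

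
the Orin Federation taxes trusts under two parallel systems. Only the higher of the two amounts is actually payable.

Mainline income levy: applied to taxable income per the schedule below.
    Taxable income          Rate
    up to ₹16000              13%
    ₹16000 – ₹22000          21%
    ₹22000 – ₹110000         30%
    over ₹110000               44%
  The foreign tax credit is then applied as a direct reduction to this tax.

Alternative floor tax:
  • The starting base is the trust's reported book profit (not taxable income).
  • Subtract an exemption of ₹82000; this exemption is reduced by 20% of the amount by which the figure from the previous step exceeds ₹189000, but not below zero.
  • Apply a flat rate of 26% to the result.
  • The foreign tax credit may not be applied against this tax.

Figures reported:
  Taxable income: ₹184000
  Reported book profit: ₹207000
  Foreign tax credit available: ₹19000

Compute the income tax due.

Alternative floor tax:
  Base (reported book profit): ₹207000
  Exemption: ₹82000 − 20% × (₹207000 − ₹189000) = ₹82000 − ₹3600 = ₹78400
  Base: ₹207000 − ₹78400 = ₹128600
  ₹128600 × 26% = ₹33436

Mainline income levy:
  ₹16000 × 13% = ₹2080
  ₹6000 × 21% = ₹1260
  ₹88000 × 30% = ₹26400
  ₹74000 × 44% = ₹32560
  → ₹62300
  Less foreign tax credit ₹19000 → ₹43300

₹43300 > ₹33436, so the mainline income levy governs.

₹43300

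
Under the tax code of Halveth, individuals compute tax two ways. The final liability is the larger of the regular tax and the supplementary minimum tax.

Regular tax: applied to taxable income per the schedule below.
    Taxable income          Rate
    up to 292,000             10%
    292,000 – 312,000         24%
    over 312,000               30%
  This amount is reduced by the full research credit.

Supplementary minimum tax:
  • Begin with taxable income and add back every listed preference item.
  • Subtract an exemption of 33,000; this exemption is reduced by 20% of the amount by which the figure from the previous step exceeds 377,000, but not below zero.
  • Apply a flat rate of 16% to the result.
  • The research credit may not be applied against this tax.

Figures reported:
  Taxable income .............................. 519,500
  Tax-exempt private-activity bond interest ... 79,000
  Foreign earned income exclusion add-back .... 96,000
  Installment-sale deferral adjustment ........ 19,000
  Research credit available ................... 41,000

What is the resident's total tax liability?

Supplementary minimum tax:
  Adjusted income: 519,500 + 79,000 + 96,000 + 19,000 = 713,500
  Exemption: 20% × (713,500 − 377,000) = 67,300 ≥ 33,000, so the exemption is fully phased out
  Base: 713,500 − 0 = 713,500
  713,500 × 16% = 114,160

Regular tax:
  292,000 × 10% = 29,200
  20,000 × 24% = 4,800
  207,500 × 30% = 62,250
  → 96,250
  Less research credit 41,000 → 55,250

114,160 > 55,250, so the supplementary minimum tax is the binding amount.

114,160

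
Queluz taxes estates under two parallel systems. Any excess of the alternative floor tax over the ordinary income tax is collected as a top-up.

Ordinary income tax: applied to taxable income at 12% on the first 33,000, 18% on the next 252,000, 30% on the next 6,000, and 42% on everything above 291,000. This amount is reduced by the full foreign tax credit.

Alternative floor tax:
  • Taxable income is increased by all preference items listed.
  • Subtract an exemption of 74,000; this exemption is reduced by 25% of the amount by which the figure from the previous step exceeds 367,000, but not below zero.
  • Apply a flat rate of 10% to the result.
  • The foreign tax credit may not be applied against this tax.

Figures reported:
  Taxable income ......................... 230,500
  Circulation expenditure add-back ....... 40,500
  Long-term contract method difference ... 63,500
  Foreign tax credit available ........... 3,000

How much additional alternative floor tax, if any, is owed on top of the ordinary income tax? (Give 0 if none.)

Alternative floor tax:
  Adjusted income: 230,500 + 40,500 + 63,500 = 334,500
  Exemption: 334,500 ≤ 367,000, so full 74,000 applies
  Base: 334,500 − 74,000 = 260,500
  260,500 × 10% = 26,050

Ordinary income tax:
  33,000 × 12% = 3,960
  197,500 × 18% = 35,550
  → 39,510
  Less foreign tax credit 3,000 → 36,510

26,050 ≤ 36,510, so no add-on is due.

0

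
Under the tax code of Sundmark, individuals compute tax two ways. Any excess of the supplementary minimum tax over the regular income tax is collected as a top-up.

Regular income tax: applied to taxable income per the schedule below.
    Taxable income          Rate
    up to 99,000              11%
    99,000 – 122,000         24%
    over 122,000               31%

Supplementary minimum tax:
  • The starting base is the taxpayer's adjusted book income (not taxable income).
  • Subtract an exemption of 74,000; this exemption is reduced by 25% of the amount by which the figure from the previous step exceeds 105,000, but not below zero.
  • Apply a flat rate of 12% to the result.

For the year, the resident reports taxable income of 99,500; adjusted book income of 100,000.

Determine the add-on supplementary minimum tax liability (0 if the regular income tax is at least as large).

0

Supplementary minimum tax:
  Base (adjusted book income): 100,000
  Exemption: 100,000 ≤ 105,000, so full 74,000 applies
  Base: 100,000 − 74,000 = 26,000
  26,000 × 12% = 3,120

Regular income tax:
  99,000 × 11% = 10,890
  500 × 24% = 120
  → 11,010

3,120 ≤ 11,010, so no add-on is due.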